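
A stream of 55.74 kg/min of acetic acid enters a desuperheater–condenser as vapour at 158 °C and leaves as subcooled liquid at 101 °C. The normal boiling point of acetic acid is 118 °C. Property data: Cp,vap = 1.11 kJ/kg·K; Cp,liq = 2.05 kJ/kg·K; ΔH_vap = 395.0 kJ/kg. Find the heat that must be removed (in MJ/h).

Q_c = 1590 MJ/h

vapour 158→118 °C: -44.4 kJ/kg
condensation at 118 °C: -395 kJ/kg
liquid 118→101 °C: -34.85 kJ/kg
Δh = -44.4 + -395 + -34.85 = -474.25 kJ/kg
Q = ṁ·Δh = 55.74 kg/min × -474.25 kJ/kg = -26435 kJ/min
|Q| = 440.58 kW = 1586.1 MJ/h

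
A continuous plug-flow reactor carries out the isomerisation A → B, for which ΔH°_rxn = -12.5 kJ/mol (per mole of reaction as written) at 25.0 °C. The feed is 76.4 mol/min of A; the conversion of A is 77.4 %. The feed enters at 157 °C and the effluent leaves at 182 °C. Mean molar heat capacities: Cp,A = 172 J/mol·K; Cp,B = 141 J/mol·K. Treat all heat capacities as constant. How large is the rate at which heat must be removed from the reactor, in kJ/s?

Extent of reaction ξ = 0.774 × 76.4 = 59.134 mol/min
Reaction term: ξ·ΔH°_rxn = 59.134 × -12.5 = -739.17 kJ/min
Sensible, feed 157→25 °C: -1734.6 kJ/min
Outlet flows (mol/min): A 17.266, B 59.134
Sensible, products 25→182 °C: 1775.3 kJ/min
Q = ΔH = -698.45 kJ/min = -11.641 kW
Heat removed = 11.641 kJ/s

Q_out = 11.6 kJ/s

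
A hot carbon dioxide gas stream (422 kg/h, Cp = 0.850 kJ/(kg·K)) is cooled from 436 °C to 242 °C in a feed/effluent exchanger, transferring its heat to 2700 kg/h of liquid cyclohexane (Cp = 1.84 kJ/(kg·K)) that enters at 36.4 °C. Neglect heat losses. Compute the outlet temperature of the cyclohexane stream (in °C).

T_c,out = 50.4 °C

Heat released by hot stream: Q = 422 × 0.850 × (436 − 242) = 69588 kJ/h
Energy balance on cold side (adiabatic exchanger): Q = ṁ_c·Cp_c·(T_c,out − T_c,in)
T_c,out = 36.4 + 69588/(2700 × 1.84) = 50.407 °C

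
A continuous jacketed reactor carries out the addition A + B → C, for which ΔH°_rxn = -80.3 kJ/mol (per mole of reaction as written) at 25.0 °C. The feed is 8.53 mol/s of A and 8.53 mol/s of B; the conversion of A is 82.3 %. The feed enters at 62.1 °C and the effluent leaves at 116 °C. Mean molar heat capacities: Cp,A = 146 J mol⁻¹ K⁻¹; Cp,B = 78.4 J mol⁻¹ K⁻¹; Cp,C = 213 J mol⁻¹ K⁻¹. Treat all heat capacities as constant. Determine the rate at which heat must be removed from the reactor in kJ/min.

Q_out = 28100 kJ/min

Extent of reaction ξ = 0.823 × 8.53 = 7.0202 mol/s
Reaction term: ξ·ΔH°_rxn = 7.0202 × -80.3 = -563.72 kJ/s
Sensible, feed 62.1→25 °C: -71.014 kJ/s
Outlet flows (mol/s): A 1.5098, B 1.5098, C 7.0202
Sensible, products 25→116 °C: 166.9 kJ/s
Q = ΔH = -467.83 kJ/s = -467.83 kW
Heat removed = 28070 kJ/min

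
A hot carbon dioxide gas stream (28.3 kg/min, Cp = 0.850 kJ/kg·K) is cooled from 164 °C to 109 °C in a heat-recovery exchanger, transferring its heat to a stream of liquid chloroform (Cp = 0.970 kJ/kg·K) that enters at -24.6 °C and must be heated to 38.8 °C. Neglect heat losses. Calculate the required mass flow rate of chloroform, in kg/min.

ṁ_c = 21.5 kg/min

Heat released by hot stream: Q = 28.3 × 0.850 × (164 − 109) = 1323 kJ/min
Energy balance on cold side (adiabatic exchanger): Q = ṁ_c·Cp_c·(T_c,out − T_c,in)
ṁ_c = 1323 / [0.970 × (38.8 − -24.6)] = 21.513 kg/min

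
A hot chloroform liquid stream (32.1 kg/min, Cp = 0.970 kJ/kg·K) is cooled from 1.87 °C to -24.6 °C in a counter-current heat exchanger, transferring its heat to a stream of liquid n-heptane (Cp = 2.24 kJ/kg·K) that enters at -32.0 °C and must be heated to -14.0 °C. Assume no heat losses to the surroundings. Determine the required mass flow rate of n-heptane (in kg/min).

ṁ_c = 20.4 kg/min

Heat released by hot stream: Q = 32.1 × 0.970 × (1.87 − -24.6) = 824.2 kJ/min
Energy balance on cold side (adiabatic exchanger): Q = ṁ_c·Cp_c·(T_c,out − T_c,in)
ṁ_c = 824.2 / [2.24 × (-14.0 − -32.0)] = 20.441 kg/min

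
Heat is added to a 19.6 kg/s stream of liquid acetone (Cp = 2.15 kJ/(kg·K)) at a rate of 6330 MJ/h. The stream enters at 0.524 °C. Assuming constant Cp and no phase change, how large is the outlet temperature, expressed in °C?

Q = 6330 MJ/h = 1758.3 kJ/s
ΔT = Q/(ṁ·Cp) = 1758.3/(19.6×2.15) = 41.726 K
T_out = 0.524 + 41.726 = 42.25 °C

T_out = 42.2 °C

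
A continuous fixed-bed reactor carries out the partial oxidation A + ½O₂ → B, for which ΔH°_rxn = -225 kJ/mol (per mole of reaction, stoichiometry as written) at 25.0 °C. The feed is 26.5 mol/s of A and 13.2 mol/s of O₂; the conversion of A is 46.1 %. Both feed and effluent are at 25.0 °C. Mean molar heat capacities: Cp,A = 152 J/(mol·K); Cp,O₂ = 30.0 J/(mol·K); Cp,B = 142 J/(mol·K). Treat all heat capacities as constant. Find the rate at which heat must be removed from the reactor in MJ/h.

Extent of reaction ξ = 0.461 × 26.5 = 12.216 mol/s
Reaction term: ξ·ΔH°_rxn = 12.216 × -225 = -2748.7 kJ/s
Q = ΔH = -2748.7 kJ/s = -2748.7 kW
Heat removed = 9895.4 MJ/h

Q_out = 9900 MJ/h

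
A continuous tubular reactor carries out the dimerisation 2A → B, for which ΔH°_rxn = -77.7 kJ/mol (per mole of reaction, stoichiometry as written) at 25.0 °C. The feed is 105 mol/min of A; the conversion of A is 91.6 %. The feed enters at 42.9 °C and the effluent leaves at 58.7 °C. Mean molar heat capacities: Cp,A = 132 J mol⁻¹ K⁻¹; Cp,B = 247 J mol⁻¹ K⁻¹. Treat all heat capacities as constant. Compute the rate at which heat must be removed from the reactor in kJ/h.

Q_out = 213000 kJ/h

Extent of reaction ξ = 0.916 × 105 / 2 = 48.09 mol/min
Reaction term: ξ·ΔH°_rxn = 48.09 × -77.7 = -3736.6 kJ/min
Sensible, feed 42.9→25 °C: -248.09 kJ/min
Outlet flows (mol/min): A 8.82, B 48.09
Sensible, products 25→58.7 °C: 439.53 kJ/min
Q = ΔH = -3545.2 kJ/min = -59.086 kW
Heat removed = 212710 kJ/h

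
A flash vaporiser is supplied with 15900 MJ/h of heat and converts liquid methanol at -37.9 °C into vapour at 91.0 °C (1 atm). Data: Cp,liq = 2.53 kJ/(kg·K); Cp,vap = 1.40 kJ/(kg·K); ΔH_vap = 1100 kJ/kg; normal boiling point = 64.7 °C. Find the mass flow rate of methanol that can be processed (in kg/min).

Δh = 2.53×(64.7−-37.9) + 1100 + 1.40×(91.0−64.7) = 1396.4 kJ/kg
Q = 15900 MJ/h = 4416.7 kJ/s = 265000 kJ/min
ṁ = Q/Δh = 265000 / 1396.4 = 189.77 kg/min

ṁ = 190 kg/min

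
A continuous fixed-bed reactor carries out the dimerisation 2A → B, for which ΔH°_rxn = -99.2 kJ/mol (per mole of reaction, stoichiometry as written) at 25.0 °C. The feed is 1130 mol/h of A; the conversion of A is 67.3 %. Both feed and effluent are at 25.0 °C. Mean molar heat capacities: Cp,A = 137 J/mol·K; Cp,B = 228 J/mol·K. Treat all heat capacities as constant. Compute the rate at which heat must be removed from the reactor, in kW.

Extent of reaction ξ = 0.673 × 1130 / 2 = 380.25 mol/h
Reaction term: ξ·ΔH°_rxn = 380.25 × -99.2 = -37720 kJ/h
Q = ΔH = -37720 kJ/h = -10.478 kW
Heat removed = 10.478 kW

Q_out = 10.5 kW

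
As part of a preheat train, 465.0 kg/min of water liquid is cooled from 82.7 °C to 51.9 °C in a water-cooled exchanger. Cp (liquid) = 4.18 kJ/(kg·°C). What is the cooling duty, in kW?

Q_c = 998 kW

Q = ṁ·Cp·ΔT = 465.0 × 4.18 × (51.9 − 82.7) = -59866 kJ/min
Converting: 59866 / 60 s = 997.77 kW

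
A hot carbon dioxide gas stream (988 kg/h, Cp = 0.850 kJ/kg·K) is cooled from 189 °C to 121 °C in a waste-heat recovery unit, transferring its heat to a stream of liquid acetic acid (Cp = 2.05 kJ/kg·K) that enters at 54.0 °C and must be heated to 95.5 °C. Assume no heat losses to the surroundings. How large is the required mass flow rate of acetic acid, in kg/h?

Heat released by hot stream: Q = 988 × 0.850 × (189 − 121) = 57106 kJ/h
Energy balance on cold side (adiabatic exchanger): Q = ṁ_c·Cp_c·(T_c,out − T_c,in)
ṁ_c = 57106 / [2.05 × (95.5 − 54.0)] = 671.25 kg/h

ṁ_c = 671 kg/h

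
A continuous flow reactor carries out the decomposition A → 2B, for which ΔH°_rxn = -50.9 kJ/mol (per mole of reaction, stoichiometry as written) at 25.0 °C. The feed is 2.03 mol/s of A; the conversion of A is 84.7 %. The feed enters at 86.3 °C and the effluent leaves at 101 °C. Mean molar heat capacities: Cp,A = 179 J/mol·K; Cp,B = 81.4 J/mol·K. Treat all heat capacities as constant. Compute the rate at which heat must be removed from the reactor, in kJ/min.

Extent of reaction ξ = 0.847 × 2.03 = 1.7194 mol/s
Reaction term: ξ·ΔH°_rxn = 1.7194 × -50.9 = -87.518 kJ/s
Sensible, feed 86.3→25 °C: -22.275 kJ/s
Outlet flows (mol/s): A 0.31059, B 3.4388
Sensible, products 25→101 °C: 25.499 kJ/s
Q = ΔH = -84.293 kJ/s = -84.293 kW
Heat removed = 5057.6 kJ/min

Q_out = 5060 kJ/min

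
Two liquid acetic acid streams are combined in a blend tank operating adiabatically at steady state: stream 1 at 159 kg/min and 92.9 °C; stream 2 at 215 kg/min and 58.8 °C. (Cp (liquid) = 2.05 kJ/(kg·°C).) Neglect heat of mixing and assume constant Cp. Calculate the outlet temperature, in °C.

T_out = 73.3 °C

Energy balance with Q = 0: Σ ṁᵢCp,ᵢ(T_out − Tᵢ) = 0
T_out = Σ ṁᵢCp,ᵢTᵢ / Σ ṁᵢCp,ᵢ
      = 56197 / 766.7 = 73.297 °C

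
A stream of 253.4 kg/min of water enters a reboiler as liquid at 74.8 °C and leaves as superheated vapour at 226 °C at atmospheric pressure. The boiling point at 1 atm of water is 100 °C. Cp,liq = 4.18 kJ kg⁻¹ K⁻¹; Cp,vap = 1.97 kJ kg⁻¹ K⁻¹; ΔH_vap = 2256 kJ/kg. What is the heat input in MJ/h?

liquid 74.8→100 °C: 105.34 kJ/kg
vaporisation at 100 °C: 2256 kJ/kg
vapour 100→226 °C: 248.22 kJ/kg
Δh = 105.34 + 2256 + 248.22 = 2609.6 kJ/kg
Q = ṁ·Δh = 253.4 kg/min × 2609.6 kJ/kg = 661260 kJ/min
|Q| = 11021 kW = 39676 MJ/h

Q = 39700 MJ/h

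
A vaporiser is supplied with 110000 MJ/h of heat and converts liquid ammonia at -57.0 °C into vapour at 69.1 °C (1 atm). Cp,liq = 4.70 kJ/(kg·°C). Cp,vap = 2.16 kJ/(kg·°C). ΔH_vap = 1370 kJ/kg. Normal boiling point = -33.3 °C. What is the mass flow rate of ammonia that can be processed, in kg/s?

Δh = 4.70×(-33.3−-57.0) + 1370 + 2.16×(69.1−-33.3) = 1702.6 kJ/kg
Q = 110000 MJ/h = 30556 kJ/s = 30556 kJ/s
ṁ = Q/Δh = 30556 / 1702.6 = 17.947 kg/s

ṁ = 17.9 kg/s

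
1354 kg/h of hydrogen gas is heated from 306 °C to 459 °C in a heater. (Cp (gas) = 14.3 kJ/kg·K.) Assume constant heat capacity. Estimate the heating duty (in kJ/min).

Q = ṁ·Cp·ΔT = 1354 × 14.3 × (459 − 306) = 2.9624e+06 kJ/h
Converting: 2.9624e+06 / 3600 s = 822.89 kW
Heating duty = 49374 kJ/min

Q = 49400 kJ/min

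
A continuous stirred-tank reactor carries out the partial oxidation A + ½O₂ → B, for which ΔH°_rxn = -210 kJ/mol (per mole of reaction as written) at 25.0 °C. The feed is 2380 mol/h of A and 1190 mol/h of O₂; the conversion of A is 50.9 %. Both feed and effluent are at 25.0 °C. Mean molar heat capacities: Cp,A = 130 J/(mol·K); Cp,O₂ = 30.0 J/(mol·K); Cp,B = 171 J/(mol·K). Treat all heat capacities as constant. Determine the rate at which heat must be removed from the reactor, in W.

Extent of reaction ξ = 0.509 × 2380 = 1211.4 mol/h
Reaction term: ξ·ΔH°_rxn = 1211.4 × -210 = -254400 kJ/h
Q = ΔH = -254400 kJ/h = -70.666 kW
Heat removed = 70666 W

Q_out = 70700 W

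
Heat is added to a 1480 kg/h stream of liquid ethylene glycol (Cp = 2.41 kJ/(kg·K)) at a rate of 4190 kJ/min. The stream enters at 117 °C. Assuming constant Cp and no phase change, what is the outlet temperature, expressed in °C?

T_out = 187 °C

Q = 4190 kJ/min = 251400 kJ/h
ΔT = Q/(ṁ·Cp) = 251400/(1480×2.41) = 70.483 K
T_out = 117 + 70.483 = 187.48 °C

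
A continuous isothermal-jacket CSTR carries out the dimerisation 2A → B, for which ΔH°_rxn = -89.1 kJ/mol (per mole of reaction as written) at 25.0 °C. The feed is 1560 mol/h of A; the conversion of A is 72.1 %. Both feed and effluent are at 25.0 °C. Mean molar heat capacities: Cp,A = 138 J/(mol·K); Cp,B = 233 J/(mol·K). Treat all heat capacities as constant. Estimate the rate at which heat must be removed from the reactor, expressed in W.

Extent of reaction ξ = 0.721 × 1560 / 2 = 562.38 mol/h
Reaction term: ξ·ΔH°_rxn = 562.38 × -89.1 = -50108 kJ/h
Q = ΔH = -50108 kJ/h = -13.919 kW
Heat removed = 13919 W

Q_out = 13900 W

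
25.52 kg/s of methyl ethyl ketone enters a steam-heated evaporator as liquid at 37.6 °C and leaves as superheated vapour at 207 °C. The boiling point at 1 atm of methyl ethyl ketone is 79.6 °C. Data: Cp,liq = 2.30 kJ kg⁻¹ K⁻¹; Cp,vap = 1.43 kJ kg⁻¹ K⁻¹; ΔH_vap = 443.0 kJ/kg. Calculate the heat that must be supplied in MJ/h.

Q = 66300 MJ/h

liquid 37.6→79.6 °C: 96.6 kJ/kg
vaporisation at 79.6 °C: 443 kJ/kg
vapour 79.6→207 °C: 182.18 kJ/kg
Δh = 96.6 + 443 + 182.18 = 721.78 kJ/kg
Q = ṁ·Δh = 25.52 kg/s × 721.78 kJ/kg = 18420 kJ/s
|Q| = 18420 kW = 66312 MJ/h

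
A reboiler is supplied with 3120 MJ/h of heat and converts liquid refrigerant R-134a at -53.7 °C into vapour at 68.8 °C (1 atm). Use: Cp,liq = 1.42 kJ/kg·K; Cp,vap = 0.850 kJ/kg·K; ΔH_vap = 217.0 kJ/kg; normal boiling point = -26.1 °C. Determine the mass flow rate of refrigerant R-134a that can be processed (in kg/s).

Δh = 1.42×(-26.1−-53.7) + 217.0 + 0.850×(68.8−-26.1) = 336.86 kJ/kg
Q = 3120 MJ/h = 866.67 kJ/s = 866.67 kJ/s
ṁ = Q/Δh = 866.67 / 336.86 = 2.5728 kg/s

ṁ = 2.57 kg/s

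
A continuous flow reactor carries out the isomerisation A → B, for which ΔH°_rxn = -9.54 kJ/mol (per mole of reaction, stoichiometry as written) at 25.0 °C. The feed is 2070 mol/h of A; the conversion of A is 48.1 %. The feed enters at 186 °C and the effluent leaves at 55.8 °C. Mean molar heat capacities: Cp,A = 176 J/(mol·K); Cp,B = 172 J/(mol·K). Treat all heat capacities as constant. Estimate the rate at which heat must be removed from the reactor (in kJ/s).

Q_out = 15.8 kJ/s

Extent of reaction ξ = 0.481 × 2070 = 995.67 mol/h
Reaction term: ξ·ΔH°_rxn = 995.67 × -9.54 = -9498.7 kJ/h
Sensible, feed 186→25 °C: -58656 kJ/h
Outlet flows (mol/h): A 1074.3, B 995.67
Sensible, products 25→55.8 °C: 11098 kJ/h
Q = ΔH = -57056 kJ/h = -15.849 kW
Heat removed = 15.849 kJ/s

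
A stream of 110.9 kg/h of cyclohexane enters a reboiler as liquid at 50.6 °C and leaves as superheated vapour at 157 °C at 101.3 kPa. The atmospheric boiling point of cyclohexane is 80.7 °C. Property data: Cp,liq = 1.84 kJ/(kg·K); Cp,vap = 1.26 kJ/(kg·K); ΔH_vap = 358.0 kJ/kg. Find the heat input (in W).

liquid 50.6→80.7 °C: 55.384 kJ/kg
vaporisation at 80.7 °C: 358 kJ/kg
vapour 80.7→157 °C: 96.138 kJ/kg
Δh = 55.384 + 358 + 96.138 = 509.52 kJ/kg
Q = ṁ·Δh = 110.9 kg/h × 509.52 kJ/kg = 56506 kJ/h
|Q| = 15.696 kW = 15696 W

Q = 15700 W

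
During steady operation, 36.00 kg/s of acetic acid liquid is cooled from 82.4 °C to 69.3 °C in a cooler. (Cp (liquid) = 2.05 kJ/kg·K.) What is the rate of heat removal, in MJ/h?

Q = ṁ·Cp·ΔT = 36.00 × 2.05 × (69.3 − 82.4) = -966.78 kJ/s
Cooling duty = 3480.4 MJ/h

Q_c = 3480 MJ/h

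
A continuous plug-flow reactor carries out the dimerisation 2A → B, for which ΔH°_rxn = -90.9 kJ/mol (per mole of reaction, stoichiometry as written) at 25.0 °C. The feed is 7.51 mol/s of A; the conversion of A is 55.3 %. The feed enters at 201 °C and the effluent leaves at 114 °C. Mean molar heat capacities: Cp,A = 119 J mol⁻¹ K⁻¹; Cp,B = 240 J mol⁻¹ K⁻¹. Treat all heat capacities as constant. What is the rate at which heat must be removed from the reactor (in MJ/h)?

Extent of reaction ξ = 0.553 × 7.51 / 2 = 2.0765 mol/s
Reaction term: ξ·ΔH°_rxn = 2.0765 × -90.9 = -188.76 kJ/s
Sensible, feed 201→25 °C: -157.29 kJ/s
Outlet flows (mol/s): A 3.357, B 2.0765
Sensible, products 25→114 °C: 79.908 kJ/s
Q = ΔH = -266.14 kJ/s = -266.14 kW
Heat removed = 958.09 MJ/h

Q_out = 958 MJ/h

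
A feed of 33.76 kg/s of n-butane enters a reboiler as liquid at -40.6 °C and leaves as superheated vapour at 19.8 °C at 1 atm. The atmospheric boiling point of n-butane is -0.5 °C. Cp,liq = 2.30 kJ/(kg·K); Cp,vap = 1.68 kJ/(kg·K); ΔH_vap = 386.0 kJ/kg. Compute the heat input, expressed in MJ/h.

Q = 62300 MJ/h

liquid -40.6→-0.5 °C: 92.23 kJ/kg
vaporisation at -0.5 °C: 386 kJ/kg
vapour -0.5→19.8 °C: 34.104 kJ/kg
Δh = 92.23 + 386 + 34.104 = 512.33 kJ/kg
Q = ṁ·Δh = 33.76 kg/s × 512.33 kJ/kg = 17296 kJ/s
|Q| = 17296 kW = 62267 MJ/h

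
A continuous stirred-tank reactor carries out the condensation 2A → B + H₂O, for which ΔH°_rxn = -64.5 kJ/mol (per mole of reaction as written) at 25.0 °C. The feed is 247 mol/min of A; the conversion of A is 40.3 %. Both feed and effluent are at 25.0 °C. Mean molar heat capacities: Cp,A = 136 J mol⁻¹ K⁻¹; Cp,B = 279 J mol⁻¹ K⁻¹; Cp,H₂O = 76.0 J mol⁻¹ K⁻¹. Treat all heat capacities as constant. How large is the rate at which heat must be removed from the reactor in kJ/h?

Extent of reaction ξ = 0.403 × 247 / 2 = 49.771 mol/min
Reaction term: ξ·ΔH°_rxn = 49.771 × -64.5 = -3210.2 kJ/min
Q = ΔH = -3210.2 kJ/min = -53.503 kW
Heat removed = 192610 kJ/h

Q_out = 193000 kJ/h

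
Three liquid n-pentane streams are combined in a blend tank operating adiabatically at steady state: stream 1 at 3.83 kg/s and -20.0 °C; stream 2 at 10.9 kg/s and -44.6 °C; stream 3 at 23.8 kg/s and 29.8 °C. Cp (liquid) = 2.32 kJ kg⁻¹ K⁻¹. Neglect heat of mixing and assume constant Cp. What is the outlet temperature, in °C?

No heat crosses the boundary, so H_out = H_in.
T_out = Σ ṁᵢCp,ᵢTᵢ / Σ ṁᵢCp,ᵢ
      = 339.88 / 89.39 = 3.8022 °C

T_out = 3.80 °C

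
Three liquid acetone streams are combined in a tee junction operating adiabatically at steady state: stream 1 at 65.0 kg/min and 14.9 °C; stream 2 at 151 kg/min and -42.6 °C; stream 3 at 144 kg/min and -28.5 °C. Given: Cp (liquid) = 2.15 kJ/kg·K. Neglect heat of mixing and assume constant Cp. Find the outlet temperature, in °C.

Adiabatic, steady state ⇒ Σ ṁᵢCp,ᵢ(T_out − Tᵢ) = 0
Σ ṁᵢCp,ᵢTᵢ = 65.0×2.15×14.9 + 151×2.15×-42.6 + 144×2.15×-28.5 = -20571
Σ ṁᵢCp,ᵢ = 65.0×2.15 + 151×2.15 + 144×2.15 = 774
T_out = -20571 / 774 = -26.578 °C

T_out = -26.6 °C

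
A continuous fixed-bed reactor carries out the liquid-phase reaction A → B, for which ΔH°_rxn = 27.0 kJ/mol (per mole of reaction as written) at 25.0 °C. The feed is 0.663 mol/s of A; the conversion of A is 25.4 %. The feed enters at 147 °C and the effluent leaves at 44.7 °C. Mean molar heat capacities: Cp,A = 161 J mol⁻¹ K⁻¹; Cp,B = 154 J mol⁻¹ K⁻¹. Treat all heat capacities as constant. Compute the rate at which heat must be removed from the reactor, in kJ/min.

Extent of reaction ξ = 0.254 × 0.663 = 0.1684 mol/s
Reaction term: ξ·ΔH°_rxn = 0.1684 × 27.0 = 4.5469 kJ/s
Sensible, feed 147→25 °C: -13.023 kJ/s
Outlet flows (mol/s): A 0.4946, B 0.1684
Sensible, products 25→44.7 °C: 2.0796 kJ/s
Q = ΔH = -6.3962 kJ/s = -6.3962 kW
Heat removed = 383.77 kJ/min

Q_out = 384 kJ/min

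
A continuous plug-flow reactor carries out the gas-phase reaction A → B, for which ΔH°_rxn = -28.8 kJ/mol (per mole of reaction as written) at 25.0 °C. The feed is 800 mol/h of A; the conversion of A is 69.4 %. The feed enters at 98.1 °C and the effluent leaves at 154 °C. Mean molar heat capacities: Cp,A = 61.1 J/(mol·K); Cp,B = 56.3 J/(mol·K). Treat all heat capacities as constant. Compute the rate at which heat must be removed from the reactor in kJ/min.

Extent of reaction ξ = 0.694 × 800 = 555.2 mol/h
Reaction term: ξ·ΔH°_rxn = 555.2 × -28.8 = -15990 kJ/h
Sensible, feed 98.1→25 °C: -3573.1 kJ/h
Outlet flows (mol/h): A 244.8, B 555.2
Sensible, products 25→154 °C: 5961.7 kJ/h
Q = ΔH = -13601 kJ/h = -3.7781 kW
Heat removed = 226.69 kJ/min

Q_out = 227 kJ/min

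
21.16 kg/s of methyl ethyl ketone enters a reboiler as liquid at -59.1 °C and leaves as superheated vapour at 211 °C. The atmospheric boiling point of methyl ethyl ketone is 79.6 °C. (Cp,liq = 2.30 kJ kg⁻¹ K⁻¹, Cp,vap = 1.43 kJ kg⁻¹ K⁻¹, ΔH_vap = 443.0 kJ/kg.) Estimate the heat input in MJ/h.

Q = 72400 MJ/h

liquid -59.1→79.6 °C: 319.01 kJ/kg
vaporisation at 79.6 °C: 443 kJ/kg
vapour 79.6→211 °C: 187.9 kJ/kg
Δh = 319.01 + 443 + 187.9 = 949.91 kJ/kg
Q = ṁ·Δh = 21.16 kg/s × 949.91 kJ/kg = 20100 kJ/s
|Q| = 20100 kW = 72360 MJ/h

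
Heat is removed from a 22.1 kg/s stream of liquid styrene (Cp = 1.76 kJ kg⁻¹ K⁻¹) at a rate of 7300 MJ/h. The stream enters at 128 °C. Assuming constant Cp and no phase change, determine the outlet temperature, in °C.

Q = 7300 MJ/h = 2027.8 kJ/s
ΔT = Q/(ṁ·Cp) = 2027.8/(22.1×1.76) = 52.133 K
T_out = 128 − 52.133 = 75.867 °C

T_out = 75.9 °C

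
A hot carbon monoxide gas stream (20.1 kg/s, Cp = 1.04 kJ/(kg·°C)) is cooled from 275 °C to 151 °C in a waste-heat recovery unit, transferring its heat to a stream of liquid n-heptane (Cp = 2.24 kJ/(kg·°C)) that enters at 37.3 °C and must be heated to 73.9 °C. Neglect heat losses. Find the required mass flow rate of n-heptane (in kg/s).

Heat released by hot stream: Q = 20.1 × 1.04 × (275 − 151) = 2592.1 kJ/s
Energy balance on cold side (adiabatic exchanger): Q = ṁ_c·Cp_c·(T_c,out − T_c,in)
ṁ_c = 2592.1 / [2.24 × (73.9 − 37.3)] = 31.617 kg/s

ṁ_c = 31.6 kg/s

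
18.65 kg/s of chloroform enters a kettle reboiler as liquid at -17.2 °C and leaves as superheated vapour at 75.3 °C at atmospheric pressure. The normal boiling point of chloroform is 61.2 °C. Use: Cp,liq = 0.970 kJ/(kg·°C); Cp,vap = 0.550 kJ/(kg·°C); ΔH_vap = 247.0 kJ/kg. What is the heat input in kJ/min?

liquid -17.2→61.2 °C: 76.048 kJ/kg
vaporisation at 61.2 °C: 247 kJ/kg
vapour 61.2→75.3 °C: 7.755 kJ/kg
Δh = 76.048 + 247 + 7.755 = 330.8 kJ/kg
Q = ṁ·Δh = 18.65 kg/s × 330.8 kJ/kg = 6169.5 kJ/s
|Q| = 6169.5 kW = 370170 kJ/min

Q = 370000 kJ/min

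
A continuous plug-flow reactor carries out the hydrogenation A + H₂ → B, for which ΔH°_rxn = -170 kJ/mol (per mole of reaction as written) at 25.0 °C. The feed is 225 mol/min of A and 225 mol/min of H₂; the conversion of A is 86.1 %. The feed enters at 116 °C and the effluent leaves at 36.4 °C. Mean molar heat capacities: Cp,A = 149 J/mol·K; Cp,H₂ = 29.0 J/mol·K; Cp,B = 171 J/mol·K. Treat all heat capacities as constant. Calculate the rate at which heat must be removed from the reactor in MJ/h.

Q_out = 2170 MJ/h

Extent of reaction ξ = 0.861 × 225 = 193.72 mol/min
Reaction term: ξ·ΔH°_rxn = 193.72 × -170 = -32933 kJ/min
Sensible, feed 116→25 °C: -3644.6 kJ/min
Outlet flows (mol/min): A 31.275, H₂ 31.275, B 193.72
Sensible, products 25→36.4 °C: 441.11 kJ/min
Q = ΔH = -36137 kJ/min = -602.28 kW
Heat removed = 2168.2 MJ/h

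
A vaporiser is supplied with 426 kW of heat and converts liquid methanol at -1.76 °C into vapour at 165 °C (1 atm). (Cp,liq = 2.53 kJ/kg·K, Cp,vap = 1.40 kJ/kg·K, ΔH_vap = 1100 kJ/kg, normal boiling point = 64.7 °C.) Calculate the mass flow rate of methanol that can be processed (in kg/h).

Δh = 2.53×(64.7−-1.76) + 1100 + 1.40×(165−64.7) = 1408.6 kJ/kg
Q = 426 kW = 426 kJ/s = 1.5336e+06 kJ/h
ṁ = Q/Δh = 1.5336e+06 / 1408.6 = 1088.8 kg/h

ṁ = 1090 kg/h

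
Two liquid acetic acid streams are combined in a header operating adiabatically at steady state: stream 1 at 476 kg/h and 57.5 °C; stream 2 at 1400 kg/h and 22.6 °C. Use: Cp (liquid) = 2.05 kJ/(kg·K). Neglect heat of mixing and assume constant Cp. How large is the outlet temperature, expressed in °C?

T_out = 31.5 °C

Adiabatic, steady state ⇒ Σ ṁᵢCp,ᵢ(T_out − Tᵢ) = 0
T_out = Σ ṁᵢCp,ᵢTᵢ / Σ ṁᵢCp,ᵢ
      = 120970 / 3845.8 = 31.455 °C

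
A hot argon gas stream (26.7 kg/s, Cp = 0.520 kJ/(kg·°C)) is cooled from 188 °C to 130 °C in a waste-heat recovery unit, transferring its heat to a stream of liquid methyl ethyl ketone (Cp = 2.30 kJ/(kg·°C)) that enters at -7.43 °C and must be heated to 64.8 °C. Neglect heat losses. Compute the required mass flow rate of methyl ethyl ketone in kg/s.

Heat released by hot stream: Q = 26.7 × 0.520 × (188 − 130) = 805.27 kJ/s
Energy balance on cold side (adiabatic exchanger): Q = ṁ_c·Cp_c·(T_c,out − T_c,in)
ṁ_c = 805.27 / [2.30 × (64.8 − -7.43)] = 4.8473 kg/s

ṁ_c = 4.85 kg/s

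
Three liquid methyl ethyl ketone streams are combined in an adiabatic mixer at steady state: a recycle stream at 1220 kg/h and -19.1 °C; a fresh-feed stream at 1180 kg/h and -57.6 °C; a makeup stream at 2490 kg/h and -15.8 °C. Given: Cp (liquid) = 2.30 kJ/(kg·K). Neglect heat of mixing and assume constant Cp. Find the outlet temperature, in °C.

Adiabatic, steady state ⇒ Σ ṁᵢCp,ᵢ(T_out − Tᵢ) = 0
Σ ṁᵢCp,ᵢTᵢ = 1220×2.30×-19.1 + 1180×2.30×-57.6 + 2490×2.30×-15.8 = -300410
Σ ṁᵢCp,ᵢ = 1220×2.30 + 1180×2.30 + 2490×2.30 = 11247
T_out = -300410 / 11247 = -26.71 °C

T_out = -26.7 °C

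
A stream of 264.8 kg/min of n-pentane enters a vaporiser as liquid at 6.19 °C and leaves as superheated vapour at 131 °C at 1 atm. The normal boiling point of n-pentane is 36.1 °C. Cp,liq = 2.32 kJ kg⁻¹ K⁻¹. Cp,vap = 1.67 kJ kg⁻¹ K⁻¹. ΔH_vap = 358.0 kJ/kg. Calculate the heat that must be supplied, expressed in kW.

liquid 6.19→36.1 °C: 69.391 kJ/kg
vaporisation at 36.1 °C: 358 kJ/kg
vapour 36.1→131 °C: 158.48 kJ/kg
Δh = 69.391 + 358 + 158.48 = 585.87 kJ/kg
Q = ṁ·Δh = 264.8 kg/min × 585.87 kJ/kg = 155140 kJ/min
|Q| = 2585.7 kW

Q = 2590 kW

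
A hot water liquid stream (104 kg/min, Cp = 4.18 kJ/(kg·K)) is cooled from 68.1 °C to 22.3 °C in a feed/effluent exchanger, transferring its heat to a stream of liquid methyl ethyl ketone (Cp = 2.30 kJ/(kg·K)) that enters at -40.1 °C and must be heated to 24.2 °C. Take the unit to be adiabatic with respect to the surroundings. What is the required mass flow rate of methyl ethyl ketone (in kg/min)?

ṁ_c = 135 kg/min

Heat released by hot stream: Q = 104 × 4.18 × (68.1 − 22.3) = 19910 kJ/min
Energy balance on cold side (adiabatic exchanger): Q = ṁ_c·Cp_c·(T_c,out − T_c,in)
ṁ_c = 19910 / [2.30 × (24.2 − -40.1)] = 134.63 kg/min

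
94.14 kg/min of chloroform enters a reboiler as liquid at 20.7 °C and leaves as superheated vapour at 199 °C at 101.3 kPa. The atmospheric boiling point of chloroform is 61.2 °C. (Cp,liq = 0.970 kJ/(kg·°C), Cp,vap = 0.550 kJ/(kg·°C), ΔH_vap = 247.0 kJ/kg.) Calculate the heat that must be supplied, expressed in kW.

Q = 568 kW

liquid 20.7→61.2 °C: 39.285 kJ/kg
vaporisation at 61.2 °C: 247 kJ/kg
vapour 61.2→199 °C: 75.79 kJ/kg
Δh = 39.285 + 247 + 75.79 = 362.07 kJ/kg
Q = ṁ·Δh = 94.14 kg/min × 362.07 kJ/kg = 34086 kJ/min
|Q| = 568.1 kW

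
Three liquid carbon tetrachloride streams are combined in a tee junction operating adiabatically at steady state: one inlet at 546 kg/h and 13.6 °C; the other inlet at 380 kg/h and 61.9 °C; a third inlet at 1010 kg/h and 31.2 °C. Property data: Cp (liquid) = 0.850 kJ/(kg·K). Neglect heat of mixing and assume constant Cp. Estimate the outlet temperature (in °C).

T_out = 32.3 °C

No heat crosses the boundary, so H_out = H_in.
Σ ṁᵢCp,ᵢTᵢ = 546×0.850×13.6 + 380×0.850×61.9 + 1010×0.850×31.2 = 53091
Σ ṁᵢCp,ᵢ = 546×0.850 + 380×0.850 + 1010×0.850 = 1645.6
T_out = 53091 / 1645.6 = 32.262 °C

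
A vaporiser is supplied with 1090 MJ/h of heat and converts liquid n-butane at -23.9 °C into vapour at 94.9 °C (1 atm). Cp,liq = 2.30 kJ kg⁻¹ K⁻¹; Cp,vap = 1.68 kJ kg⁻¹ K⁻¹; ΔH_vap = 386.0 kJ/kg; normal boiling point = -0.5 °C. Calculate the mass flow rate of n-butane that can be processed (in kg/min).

Δh = 2.30×(-0.5−-23.9) + 386.0 + 1.68×(94.9−-0.5) = 600.09 kJ/kg
Q = 1090 MJ/h = 302.78 kJ/s = 18167 kJ/min
ṁ = Q/Δh = 18167 / 600.09 = 30.273 kg/min

ṁ = 30.3 kg/min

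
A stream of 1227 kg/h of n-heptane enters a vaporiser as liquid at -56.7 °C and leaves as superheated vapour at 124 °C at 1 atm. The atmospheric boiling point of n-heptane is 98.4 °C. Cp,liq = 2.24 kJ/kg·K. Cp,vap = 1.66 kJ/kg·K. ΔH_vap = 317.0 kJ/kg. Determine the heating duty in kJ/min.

Q = 14500 kJ/min

liquid -56.7→98.4 °C: 347.42 kJ/kg
vaporisation at 98.4 °C: 317 kJ/kg
vapour 98.4→124 °C: 42.496 kJ/kg
Δh = 347.42 + 317 + 42.496 = 706.92 kJ/kg
Q = ṁ·Δh = 1227 kg/h × 706.92 kJ/kg = 867390 kJ/h
|Q| = 240.94 kW = 14457 kJ/min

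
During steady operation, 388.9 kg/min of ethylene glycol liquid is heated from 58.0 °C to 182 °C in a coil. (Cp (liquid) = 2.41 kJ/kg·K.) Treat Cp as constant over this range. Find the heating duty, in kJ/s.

Q = ṁ·Cp·ΔT = 388.9 × 2.41 × (182 − 58.0) = 116220 kJ/min
Converting: 116220 / 60 s = 1937 kW

Q = 1940 kJ/s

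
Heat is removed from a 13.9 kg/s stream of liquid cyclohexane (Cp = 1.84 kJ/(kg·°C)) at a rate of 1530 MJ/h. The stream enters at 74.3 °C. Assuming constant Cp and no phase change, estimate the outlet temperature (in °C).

T_out = 57.7 °C

Q = 1530 MJ/h = 425 kJ/s
ΔT = Q/(ṁ·Cp) = 425/(13.9×1.84) = 16.617 K
T_out = 74.3 − 16.617 = 57.683 °C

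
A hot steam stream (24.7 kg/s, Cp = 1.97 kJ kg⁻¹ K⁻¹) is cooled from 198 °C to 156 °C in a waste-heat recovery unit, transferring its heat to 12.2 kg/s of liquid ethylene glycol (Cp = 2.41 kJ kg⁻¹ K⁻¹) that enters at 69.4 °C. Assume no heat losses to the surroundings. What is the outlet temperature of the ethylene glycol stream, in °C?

Heat released by hot stream: Q = 24.7 × 1.97 × (198 − 156) = 2043.7 kJ/s
Energy balance on cold side (adiabatic exchanger): Q = ṁ_c·Cp_c·(T_c,out − T_c,in)
T_c,out = 69.4 + 2043.7/(12.2 × 2.41) = 138.91 °C

T_c,out = 139 °C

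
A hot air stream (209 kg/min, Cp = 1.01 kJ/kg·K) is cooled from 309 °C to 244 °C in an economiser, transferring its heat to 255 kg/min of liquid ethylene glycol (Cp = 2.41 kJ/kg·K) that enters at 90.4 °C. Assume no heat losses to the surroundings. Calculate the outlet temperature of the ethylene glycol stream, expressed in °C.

T_c,out = 113 °C

Heat released by hot stream: Q = 209 × 1.01 × (309 − 244) = 13721 kJ/min
Energy balance on cold side (adiabatic exchanger): Q = ṁ_c·Cp_c·(T_c,out − T_c,in)
T_c,out = 90.4 + 13721/(255 × 2.41) = 112.73 °C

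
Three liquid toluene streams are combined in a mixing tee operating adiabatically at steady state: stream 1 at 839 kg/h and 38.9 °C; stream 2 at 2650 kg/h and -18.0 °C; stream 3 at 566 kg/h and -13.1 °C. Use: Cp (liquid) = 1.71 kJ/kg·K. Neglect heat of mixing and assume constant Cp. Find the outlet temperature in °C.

T_out = -5.54 °C

Adiabatic, steady state ⇒ Σ ṁᵢCp,ᵢ(T_out − Tᵢ) = 0
T_out = Σ ṁᵢCp,ᵢTᵢ / Σ ṁᵢCp,ᵢ
      = -38437 / 6934.1 = -5.5432 °C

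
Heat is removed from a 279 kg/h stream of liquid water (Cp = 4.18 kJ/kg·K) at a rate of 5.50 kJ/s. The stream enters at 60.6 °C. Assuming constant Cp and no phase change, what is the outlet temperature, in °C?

Q = 5.50 kJ/s = 19800 kJ/h
ΔT = Q/(ṁ·Cp) = 19800/(279×4.18) = 16.978 K
T_out = 60.6 − 16.978 = 43.622 °C

T_out = 43.6 °C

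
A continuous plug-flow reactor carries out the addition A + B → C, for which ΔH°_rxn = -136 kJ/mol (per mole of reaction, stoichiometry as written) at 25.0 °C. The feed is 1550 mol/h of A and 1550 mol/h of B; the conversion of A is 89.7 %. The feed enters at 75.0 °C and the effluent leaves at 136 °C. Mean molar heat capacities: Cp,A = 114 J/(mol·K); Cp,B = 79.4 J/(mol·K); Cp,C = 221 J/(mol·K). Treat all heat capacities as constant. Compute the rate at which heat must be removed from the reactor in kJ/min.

Extent of reaction ξ = 0.897 × 1550 = 1390.4 mol/h
Reaction term: ξ·ΔH°_rxn = 1390.4 × -136 = -189090 kJ/h
Sensible, feed 75.0→25 °C: -14988 kJ/h
Outlet flows (mol/h): A 159.65, B 159.65, C 1390.4
Sensible, products 25→136 °C: 37534 kJ/h
Q = ΔH = -166540 kJ/h = -46.262 kW
Heat removed = 2775.7 kJ/min

Q_out = 2780 kJ/min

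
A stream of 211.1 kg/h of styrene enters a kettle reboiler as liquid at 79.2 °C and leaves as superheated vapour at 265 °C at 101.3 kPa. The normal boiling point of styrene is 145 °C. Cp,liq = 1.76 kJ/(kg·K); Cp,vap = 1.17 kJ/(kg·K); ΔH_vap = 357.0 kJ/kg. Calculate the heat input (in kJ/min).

liquid 79.2→145 °C: 115.81 kJ/kg
vaporisation at 145 °C: 357 kJ/kg
vapour 145→265 °C: 140.4 kJ/kg
Δh = 115.81 + 357 + 140.4 = 613.21 kJ/kg
Q = ṁ·Δh = 211.1 kg/h × 613.21 kJ/kg = 129450 kJ/h
|Q| = 35.958 kW = 2157.5 kJ/min

Q = 2160 kJ/min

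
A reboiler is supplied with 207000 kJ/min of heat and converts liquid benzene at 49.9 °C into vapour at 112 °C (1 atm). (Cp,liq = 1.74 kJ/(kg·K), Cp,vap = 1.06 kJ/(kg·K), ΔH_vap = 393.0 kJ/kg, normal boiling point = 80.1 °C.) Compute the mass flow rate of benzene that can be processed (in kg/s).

Δh = 1.74×(80.1−49.9) + 393.0 + 1.06×(112−80.1) = 479.36 kJ/kg
Q = 207000 kJ/min = 3450 kJ/s = 3450 kJ/s
ṁ = Q/Δh = 3450 / 479.36 = 7.1971 kg/s

ṁ = 7.20 kg/s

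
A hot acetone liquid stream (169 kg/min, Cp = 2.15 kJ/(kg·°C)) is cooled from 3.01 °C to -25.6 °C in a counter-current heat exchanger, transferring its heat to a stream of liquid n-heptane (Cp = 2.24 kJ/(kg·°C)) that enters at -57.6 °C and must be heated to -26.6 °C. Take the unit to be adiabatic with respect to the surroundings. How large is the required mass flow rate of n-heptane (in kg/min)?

Heat released by hot stream: Q = 169 × 2.15 × (3.01 − -25.6) = 10395 kJ/min
Energy balance on cold side (adiabatic exchanger): Q = ṁ_c·Cp_c·(T_c,out − T_c,in)
ṁ_c = 10395 / [2.24 × (-26.6 − -57.6)] = 149.7 kg/min

ṁ_c = 150 kg/min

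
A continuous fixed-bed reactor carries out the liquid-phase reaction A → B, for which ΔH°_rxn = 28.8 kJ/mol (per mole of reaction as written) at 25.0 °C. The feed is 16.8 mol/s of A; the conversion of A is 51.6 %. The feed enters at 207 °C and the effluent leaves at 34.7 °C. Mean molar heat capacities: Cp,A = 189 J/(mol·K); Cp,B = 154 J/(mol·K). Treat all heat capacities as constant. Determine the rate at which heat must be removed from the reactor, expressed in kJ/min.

Q_out = 18000 kJ/min

Extent of reaction ξ = 0.516 × 16.8 = 8.6688 mol/s
Reaction term: ξ·ΔH°_rxn = 8.6688 × 28.8 = 249.66 kJ/s
Sensible, feed 207→25 °C: -577.89 kJ/s
Outlet flows (mol/s): A 8.1312, B 8.6688
Sensible, products 25→34.7 °C: 27.856 kJ/s
Q = ΔH = -300.37 kJ/s = -300.37 kW
Heat removed = 18022 kJ/min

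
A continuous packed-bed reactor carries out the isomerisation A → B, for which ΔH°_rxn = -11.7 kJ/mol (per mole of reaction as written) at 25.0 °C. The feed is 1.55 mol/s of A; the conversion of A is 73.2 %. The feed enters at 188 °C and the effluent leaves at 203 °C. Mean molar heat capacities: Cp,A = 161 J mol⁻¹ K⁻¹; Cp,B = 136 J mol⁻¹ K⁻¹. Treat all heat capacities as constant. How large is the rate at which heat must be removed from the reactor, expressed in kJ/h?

Q_out = 52500 kJ/h

Extent of reaction ξ = 0.732 × 1.55 = 1.1346 mol/s
Reaction term: ξ·ΔH°_rxn = 1.1346 × -11.7 = -13.275 kJ/s
Sensible, feed 188→25 °C: -40.677 kJ/s
Outlet flows (mol/s): A 0.4154, B 1.1346
Sensible, products 25→203 °C: 39.371 kJ/s
Q = ΔH = -14.581 kJ/s = -14.581 kW
Heat removed = 52490 kJ/h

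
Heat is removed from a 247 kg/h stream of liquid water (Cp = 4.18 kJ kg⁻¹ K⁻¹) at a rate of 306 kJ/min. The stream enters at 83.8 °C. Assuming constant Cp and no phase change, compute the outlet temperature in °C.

T_out = 66.0 °C

Q = 306 kJ/min = 18360 kJ/h
ΔT = Q/(ṁ·Cp) = 18360/(247×4.18) = 17.783 K
T_out = 83.8 − 17.783 = 66.017 °C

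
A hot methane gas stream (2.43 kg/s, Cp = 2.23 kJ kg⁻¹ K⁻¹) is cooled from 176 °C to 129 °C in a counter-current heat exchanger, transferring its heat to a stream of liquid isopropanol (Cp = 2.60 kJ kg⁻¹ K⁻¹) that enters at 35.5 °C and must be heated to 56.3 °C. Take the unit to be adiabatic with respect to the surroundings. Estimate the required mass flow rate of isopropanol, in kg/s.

Heat released by hot stream: Q = 2.43 × 2.23 × (176 − 129) = 254.69 kJ/s
Energy balance on cold side (adiabatic exchanger): Q = ṁ_c·Cp_c·(T_c,out − T_c,in)
ṁ_c = 254.69 / [2.60 × (56.3 − 35.5)] = 4.7095 kg/s

ṁ_c = 4.71 kg/s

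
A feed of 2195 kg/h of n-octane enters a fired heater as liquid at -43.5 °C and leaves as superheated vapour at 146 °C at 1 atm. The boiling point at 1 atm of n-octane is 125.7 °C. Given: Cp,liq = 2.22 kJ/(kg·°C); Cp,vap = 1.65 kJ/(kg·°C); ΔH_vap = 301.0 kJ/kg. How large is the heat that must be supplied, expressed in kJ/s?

Q = 433 kJ/s

liquid -43.5→125.7 °C: 375.62 kJ/kg
vaporisation at 125.7 °C: 301 kJ/kg
vapour 125.7→146 °C: 33.495 kJ/kg
Δh = 375.62 + 301 + 33.495 = 710.12 kJ/kg
Q = ṁ·Δh = 2195 kg/h × 710.12 kJ/kg = 1.5587e+06 kJ/h
|Q| = 432.98 kW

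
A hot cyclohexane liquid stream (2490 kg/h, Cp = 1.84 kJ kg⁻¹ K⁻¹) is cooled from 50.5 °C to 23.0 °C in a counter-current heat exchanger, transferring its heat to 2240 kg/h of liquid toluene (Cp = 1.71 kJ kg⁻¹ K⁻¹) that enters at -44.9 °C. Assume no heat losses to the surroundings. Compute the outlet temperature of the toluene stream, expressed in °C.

T_c,out = -12.0 °C

Heat released by hot stream: Q = 2490 × 1.84 × (50.5 − 23.0) = 125990 kJ/h
Energy balance on cold side (adiabatic exchanger): Q = ṁ_c·Cp_c·(T_c,out − T_c,in)
T_c,out = -44.9 + 125990/(2240 × 1.71) = -12.007 °C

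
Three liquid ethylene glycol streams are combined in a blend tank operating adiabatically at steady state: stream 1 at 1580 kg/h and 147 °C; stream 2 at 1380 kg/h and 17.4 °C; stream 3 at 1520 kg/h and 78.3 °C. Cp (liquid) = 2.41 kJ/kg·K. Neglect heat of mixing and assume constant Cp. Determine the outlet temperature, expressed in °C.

Energy balance with Q = 0: Σ ṁᵢCp,ᵢ(T_out − Tᵢ) = 0
Σ ṁᵢCp,ᵢTᵢ = 1580×2.41×147 + 1380×2.41×17.4 + 1520×2.41×78.3 = 904440
Σ ṁᵢCp,ᵢ = 1580×2.41 + 1380×2.41 + 1520×2.41 = 10797
T_out = 904440 / 10797 = 83.77 °C

T_out = 83.8 °C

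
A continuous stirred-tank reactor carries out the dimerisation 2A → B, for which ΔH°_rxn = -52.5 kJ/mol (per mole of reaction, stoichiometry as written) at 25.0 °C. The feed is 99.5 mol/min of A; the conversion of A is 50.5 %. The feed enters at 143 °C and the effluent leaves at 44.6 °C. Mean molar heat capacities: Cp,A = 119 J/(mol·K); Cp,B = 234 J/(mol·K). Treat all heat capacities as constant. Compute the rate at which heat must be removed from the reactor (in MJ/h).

Extent of reaction ξ = 0.505 × 99.5 / 2 = 25.124 mol/min
Reaction term: ξ·ΔH°_rxn = 25.124 × -52.5 = -1319 kJ/min
Sensible, feed 143→25 °C: -1397.2 kJ/min
Outlet flows (mol/min): A 49.252, B 25.124
Sensible, products 25→44.6 °C: 230.1 kJ/min
Q = ΔH = -2486.1 kJ/min = -41.435 kW
Heat removed = 149.16 MJ/h

Q_out = 149 MJ/h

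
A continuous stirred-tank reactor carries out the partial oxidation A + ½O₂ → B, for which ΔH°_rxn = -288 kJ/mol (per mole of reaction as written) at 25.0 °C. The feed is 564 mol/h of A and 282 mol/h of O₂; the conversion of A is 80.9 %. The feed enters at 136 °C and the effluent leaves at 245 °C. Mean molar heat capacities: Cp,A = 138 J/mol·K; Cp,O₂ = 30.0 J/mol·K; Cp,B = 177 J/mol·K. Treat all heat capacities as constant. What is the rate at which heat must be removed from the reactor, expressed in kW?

Extent of reaction ξ = 0.809 × 564 = 456.28 mol/h
Reaction term: ξ·ΔH°_rxn = 456.28 × -288 = -131410 kJ/h
Sensible, feed 136→25 °C: -9578.4 kJ/h
Outlet flows (mol/h): A 107.72, O₂ 53.862, B 456.28
Sensible, products 25→245 °C: 21393 kJ/h
Q = ΔH = -119590 kJ/h = -33.22 kW
Heat removed = 33.22 kW

Q_out = 33.2 kW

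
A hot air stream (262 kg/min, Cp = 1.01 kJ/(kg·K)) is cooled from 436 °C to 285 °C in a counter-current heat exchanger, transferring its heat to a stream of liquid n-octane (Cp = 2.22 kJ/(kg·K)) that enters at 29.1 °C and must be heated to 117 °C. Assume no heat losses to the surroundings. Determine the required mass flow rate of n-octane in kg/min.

ṁ_c = 205 kg/min

Heat released by hot stream: Q = 262 × 1.01 × (436 − 285) = 39958 kJ/min
Energy balance on cold side (adiabatic exchanger): Q = ṁ_c·Cp_c·(T_c,out − T_c,in)
ṁ_c = 39958 / [2.22 × (117 − 29.1)] = 204.77 kg/min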